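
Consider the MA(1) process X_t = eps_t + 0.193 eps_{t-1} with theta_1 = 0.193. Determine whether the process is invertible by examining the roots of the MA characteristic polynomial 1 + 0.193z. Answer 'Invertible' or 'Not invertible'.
\text{Invertible}

The MA(q) characteristic polynomial is P(z) = 1 + 0.193z.
Invertibility requires all roots to lie outside the unit circle, i.e. |z| > 1 for every root.
This is linear in z: 1 + (0.193) z = 0  =>  z = -1/(0.193) = -5.181347,  |z| = 5.181347.
Moduli of all roots: 5.1813.
All moduli strictly greater than 1? Yes.
Verdict: Invertible.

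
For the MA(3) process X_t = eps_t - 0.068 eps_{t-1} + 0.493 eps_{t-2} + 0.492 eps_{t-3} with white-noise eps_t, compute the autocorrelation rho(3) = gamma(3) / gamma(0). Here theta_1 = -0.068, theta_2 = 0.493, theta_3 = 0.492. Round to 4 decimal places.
\rho(3) = 0.3303

For an MA(q) process with theta_0 = 1, the autocovariance is
  gamma(k) = sigma^2 * sum_{i=0..q-k} theta_i * theta_{i+k},
and rho(k) = gamma(k) / gamma(0). Sigma^2 cancels.
  numerator   = (1)*(0.492) = 0.492.
  denominator = (1)^2 + (-0.068)^2 + (0.493)^2 + (0.492)^2 = 1.489737.
  rho(3) = 0.492 / 1.489737 = 0.3303.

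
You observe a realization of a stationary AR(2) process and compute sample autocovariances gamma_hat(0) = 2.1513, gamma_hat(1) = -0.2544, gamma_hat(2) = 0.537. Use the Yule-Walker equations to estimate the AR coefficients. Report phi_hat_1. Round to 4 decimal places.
\hat\phi_{1} = -0.0900

The Yule-Walker equations for an AR(p) process read, in matrix form,
  Gamma_p phi = r_p,   with   (Gamma_p)_{ij} = gamma(|i - j|),
                       (r_p)_i = gamma(i),   i,j = 1..p.
Substitute the sample gammas (Toeplitz matrix and right-hand side of size 2):
  Gamma_p = [[2.1513, -0.2544], [-0.2544, 2.1513]]
  r_p     = [-0.2544, 0.537]
Written out:
  2.1513 phi_1 - 0.2544 phi_2 = -0.2544
  -0.2544 phi_1 + 2.1513 phi_2 = 0.537
Solve by Cramer's rule:
  det = gamma(0)^2 - gamma(1)^2 = (2.1513)^2 - (-0.2544)^2 = 4.62809169 - 0.06471936 = 4.56337233
  phi_hat_1 = [gamma(1) gamma(0) - gamma(1) gamma(2)] / det = [(-0.2544)(2.1513) - (-0.2544)(0.537)] / 4.56337233 = -0.41067792 / 4.56337233 = -0.09
  phi_hat_2 = [gamma(0) gamma(2) - gamma(1)^2] / det = [(2.1513)(0.537) - (-0.2544)^2] / 4.56337233 = 1.09052874 / 4.56337233 = 0.239
So phi_hat = [-0.0900, 0.2390].
Therefore phi_hat_1 = -0.0900.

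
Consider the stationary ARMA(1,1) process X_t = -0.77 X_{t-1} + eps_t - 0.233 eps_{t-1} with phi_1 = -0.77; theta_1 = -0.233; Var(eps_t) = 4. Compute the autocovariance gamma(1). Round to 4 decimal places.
\gamma(1) = -11.6232

Multiply the model equation by X_{t-k} and take expectations. With theta_0 = psi_0 = 1 and psi_j the MA(infinity) weights, this gives
  gamma(k) - sum_i phi_i gamma(k-i) = c_k,
  c_k = sigma^2 * sum_{j=k..q} theta_j psi_{j-k}   (c_k = 0 for k > q),
using gamma(-m) = gamma(m).
psi-weights needed (psi_j = theta_j + sum_i phi_i psi_{j-i}):
  psi_1 = theta_1 + phi_1 = -0.233 + (-0.77) = -1.003
Right-hand sides:
  c_0 = sigma^2 (1 + theta_1 psi_1) = 4 * (1 + (-0.233)(-1.003)) = 4 * 1.233699 = 4.934796
  c_1 = sigma^2 theta_1 = 4 * (-0.233) = -0.932
  c_2 = 0
Equations for k = 0 and k = 1 (AR order 1):
  gamma(0) = phi_1 gamma(1) + c_0
  gamma(1) = phi_1 gamma(0) + c_1
Substituting the second into the first: gamma(0) (1 - phi_1^2) = c_0 + phi_1 c_1, so
  gamma(0) = (c_0 + phi_1 c_1) / (1 - phi_1^2) = (4.934796 + (-0.77)(-0.932)) / (1 - (-0.77)^2) = 5.652436 / 0.4071 = 13.884638.
  gamma(1) = phi_1 gamma(0) + c_1 = (-0.77)(13.884638) + (-0.932) = -11.623171.
Therefore gamma(1) = -11.6232 (to 4 decimal places).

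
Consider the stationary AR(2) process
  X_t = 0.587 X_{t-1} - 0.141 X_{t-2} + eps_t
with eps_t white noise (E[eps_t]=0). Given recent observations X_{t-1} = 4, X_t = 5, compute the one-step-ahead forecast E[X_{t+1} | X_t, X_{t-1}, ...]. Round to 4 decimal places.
E[X_{t+1} \mid \mathcal F_t] = 2.3710

For an AR(p) model X_t = c + sum_i phi_i X_{t-i} + eps_t, the
one-step-ahead conditional mean is
  E[X_{t+1} | X_t, ...] = c + sum_i phi_i X_{t+1-i}.
Substitute known values:
  E[X_{t+1} | ...] = (0.587) * (5) + (-0.141) * (4)
                   = 2.3710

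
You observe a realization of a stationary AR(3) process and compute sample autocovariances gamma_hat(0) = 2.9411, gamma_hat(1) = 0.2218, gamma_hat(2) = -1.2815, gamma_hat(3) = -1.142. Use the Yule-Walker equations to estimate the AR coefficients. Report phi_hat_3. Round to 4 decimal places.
\hat\phi_{3} = -0.3850

The Yule-Walker equations for an AR(p) process read, in matrix form,
  Gamma_p phi = r_p,   with   (Gamma_p)_{ij} = gamma(|i - j|),
                       (r_p)_i = gamma(i),   i,j = 1..p.
Substitute the sample gammas (Toeplitz matrix and right-hand side of size 3):
  Gamma_p = [[2.9411, 0.2218, -1.2815], [0.2218, 2.9411, 0.2218], [-1.2815, 0.2218, 2.9411]]
  r_p     = [0.2218, -1.2815, -1.142]
Written out (R1..R3):
  (R1) 2.9411 phi_1 + 0.2218 phi_2 - 1.2815 phi_3 = 0.2218
  (R2) 0.2218 phi_1 + 2.9411 phi_2 + 0.2218 phi_3 = -1.2815
  (R3) -1.2815 phi_1 + 0.2218 phi_2 + 2.9411 phi_3 = -1.142
Gaussian elimination:
  R2 <- R2 - (0.2218/2.9411) R1 = R2 - (0.075414) R1:  2.924373 phi_2 + 0.318443 phi_3 = -1.298227
  R3 <- R3 - (-1.2815/2.9411) R1 = R3 - (-0.435721) R1:  0.318443 phi_2 + 2.382723 phi_3 = -1.045357
  R3 <- R3 - (0.318443/2.924373) R2 = R3 - (0.108893) R2:  2.348047 phi_3 = -0.90399
Back-substitution:
  phi_hat_3 = -0.90399 / 2.348047 = -0.384996
  phi_hat_2 = (-1.298227 - (0.318443)(-0.384996)) / 2.924373 = -0.40201
  phi_hat_1 = (0.2218 - (0.2218)(-0.40201) - (-1.2815)(-0.384996)) / 2.9411 = -0.06202
So phi_hat = [-0.0620, -0.4020, -0.3850].
Therefore phi_hat_3 = -0.3850.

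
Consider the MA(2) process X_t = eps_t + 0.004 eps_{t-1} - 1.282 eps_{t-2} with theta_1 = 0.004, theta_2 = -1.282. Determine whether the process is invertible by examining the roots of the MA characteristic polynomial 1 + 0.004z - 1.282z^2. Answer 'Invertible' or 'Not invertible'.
\text{Not invertible}

The MA(q) characteristic polynomial is P(z) = 1 + 0.004z - 1.282z^2.
Invertibility requires all roots to lie outside the unit circle, i.e. |z| > 1 for every root.
Set 1 + (0.004) z + (-1.282) z^2 = 0, i.e. a z^2 + b z + c = 0 with a = -1.282, b = 0.004, c = 1.
Discriminant D = b^2 - 4ac = (0.004)^2 - 4*(-1.282)*1 = 0.000016 - (-5.128) = 5.128016.
D >= 0, so the roots are real: z = (-b +/- sqrt(D)) / (2a) = (-0.004 +/- 2.264512) / (-2.564).
  z_1 = (-0.004 + 2.264512) / (-2.564) = -0.8816,   |z_1| = 0.8816.
  z_2 = (-0.004 - 2.264512) / (-2.564) = 0.8848,   |z_2| = 0.8848.
Moduli of all roots: 0.8816, 0.8848.
All moduli strictly greater than 1? No.
Verdict: Not invertible.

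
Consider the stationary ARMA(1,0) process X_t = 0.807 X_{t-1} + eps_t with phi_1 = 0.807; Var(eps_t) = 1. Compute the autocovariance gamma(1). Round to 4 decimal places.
\gamma(1) = 2.3140

Multiply the model equation by X_{t-k} and take expectations. With theta_0 = psi_0 = 1 and psi_j the MA(infinity) weights, this gives
  gamma(k) - sum_i phi_i gamma(k-i) = c_k,
  c_k = sigma^2 * sum_{j=k..q} theta_j psi_{j-k}   (c_k = 0 for k > q),
using gamma(-m) = gamma(m).
Pure AR (q = 0): c_0 = sigma^2 = 1, c_k = 0 for k >= 1.
Equations for k = 0 and k = 1 (AR order 1):
  gamma(0) = phi_1 gamma(1) + c_0
  gamma(1) = phi_1 gamma(0) + c_1
Substituting the second into the first: gamma(0) (1 - phi_1^2) = c_0 + phi_1 c_1, so
  gamma(0) = c_0 / (1 - phi_1^2) = 1 / (1 - (0.807)^2) = 1 / 0.348751 = 2.867375.
  gamma(1) = phi_1 gamma(0) = (0.807)(2.867375) = 2.313972.
Therefore gamma(1) = 2.3140 (to 4 decimal places).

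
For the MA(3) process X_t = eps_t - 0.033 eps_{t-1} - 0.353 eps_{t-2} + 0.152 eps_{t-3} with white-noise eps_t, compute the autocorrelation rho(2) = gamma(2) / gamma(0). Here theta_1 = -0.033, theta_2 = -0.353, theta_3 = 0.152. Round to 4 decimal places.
\rho(2) = -0.3116

For an MA(q) process with theta_0 = 1, the autocovariance is
  gamma(k) = sigma^2 * sum_{i=0..q-k} theta_i * theta_{i+k},
and rho(k) = gamma(k) / gamma(0). Sigma^2 cancels.
  numerator   = (1)*(-0.353) + (-0.033)*(0.152) = -0.358016.
  denominator = (1)^2 + (-0.033)^2 + (-0.353)^2 + (0.152)^2 = 1.148802.
  rho(2) = -0.358016 / 1.148802 = -0.3116.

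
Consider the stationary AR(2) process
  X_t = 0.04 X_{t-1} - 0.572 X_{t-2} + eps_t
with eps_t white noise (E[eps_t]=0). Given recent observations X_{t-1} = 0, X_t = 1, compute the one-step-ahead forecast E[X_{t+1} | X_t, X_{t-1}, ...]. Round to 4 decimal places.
E[X_{t+1} \mid \mathcal F_t] = 0.0400

For an AR(p) model X_t = c + sum_i phi_i X_{t-i} + eps_t, the
one-step-ahead conditional mean is
  E[X_{t+1} | X_t, ...] = c + sum_i phi_i X_{t+1-i}.
Substitute known values:
  E[X_{t+1} | ...] = (0.04) * (1) + (-0.572) * (0)
                   = 0.0400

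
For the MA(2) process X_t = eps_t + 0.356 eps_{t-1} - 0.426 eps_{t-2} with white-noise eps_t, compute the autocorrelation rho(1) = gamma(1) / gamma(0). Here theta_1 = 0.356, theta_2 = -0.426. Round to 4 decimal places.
\rho(1) = 0.1562

For an MA(q) process with theta_0 = 1, the autocovariance is
  gamma(k) = sigma^2 * sum_{i=0..q-k} theta_i * theta_{i+k},
and rho(k) = gamma(k) / gamma(0). Sigma^2 cancels.
  numerator   = (1)*(0.356) + (0.356)*(-0.426) = 0.204344.
  denominator = (1)^2 + (0.356)^2 + (-0.426)^2 = 1.308212.
  rho(1) = 0.204344 / 1.308212 = 0.1562.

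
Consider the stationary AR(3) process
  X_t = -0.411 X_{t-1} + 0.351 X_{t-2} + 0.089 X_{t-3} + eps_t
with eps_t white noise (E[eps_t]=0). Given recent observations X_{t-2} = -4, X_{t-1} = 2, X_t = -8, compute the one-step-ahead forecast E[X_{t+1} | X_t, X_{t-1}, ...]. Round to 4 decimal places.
E[X_{t+1} \mid \mathcal F_t] = 3.6340

For an AR(p) model X_t = c + sum_i phi_i X_{t-i} + eps_t, the
one-step-ahead conditional mean is
  E[X_{t+1} | X_t, ...] = c + sum_i phi_i X_{t+1-i}.
Substitute known values:
  E[X_{t+1} | ...] = (-0.411) * (-8) + (0.351) * (2) + (0.089) * (-4)
                   = 3.6340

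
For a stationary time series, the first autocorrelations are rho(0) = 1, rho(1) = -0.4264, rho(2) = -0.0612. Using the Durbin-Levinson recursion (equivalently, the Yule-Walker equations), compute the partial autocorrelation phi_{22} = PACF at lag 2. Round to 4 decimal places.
\phi_{22} = -0.2970

The PACF at lag k is phi_{kk}, the last component of the solution
to the Yule-Walker system G_k phi = r_k where
  (G_k)_{ij} = rho(|i - j|), (r_k)_i = rho(i), i,j = 1..k.
Equivalently, Durbin-Levinson gives phi_{kk} iteratively:
  phi_{11} = rho(1)
  phi_{kk} = [rho(k) - sum_{j=1..k-1} phi_{k-1,j} rho(k-j)]
            / [1 - sum_{j=1..k-1} phi_{k-1,j} rho(j)],
  phi_{k,j} = phi_{k-1,j} - phi_{kk} phi_{k-1,k-j},  j = 1..k-1.
Step k = 1:
  phi_11 = rho(1) = -0.4264.
Step k = 2:
  phi_22 = [rho(2) - phi_11 rho(1)] / [1 - phi_11 rho(1)] = [-0.0612 - (-0.4264)(-0.4264)] / [1 - (-0.4264)(-0.4264)]
         = -0.24301696 / 0.81818304 = -0.297.
Therefore phi_{22} = -0.2970.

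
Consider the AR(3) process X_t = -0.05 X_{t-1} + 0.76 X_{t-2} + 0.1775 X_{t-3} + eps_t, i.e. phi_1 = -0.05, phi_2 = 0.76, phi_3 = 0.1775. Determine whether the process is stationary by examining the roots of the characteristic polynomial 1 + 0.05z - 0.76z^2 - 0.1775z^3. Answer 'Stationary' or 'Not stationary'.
\text{Stationary}

The AR(p) characteristic polynomial is P(z) = 1 + 0.05z - 0.76z^2 - 0.1775z^3.
Stationarity requires all roots to lie outside the unit circle, i.e. |z| > 1 for every root.
Degree 3: look for a simple real root z0 first, then factor out (1 - z/z0) and solve the remaining quadratic.
Testing z0 = -4: P(-4) = 1 + (0.05)(-4) + (-0.76)(-4)^2 + (-0.1775)(-4)^3
  = 1 + (-0.2) + (-12.16) + (11.36) = 0.  So z_0 = -4 is a root, |z_0| = 4.
Divide out the factor (1 + 0.25 z) = (1 - z/z0) (since 1/z0 = -0.25):
  P(z) = (1 + 0.25 z)(1 + (-0.2) z + (-0.71) z^2)
  [check: z-coef -0.2 - (-0.25) = 0.05; z^2-coef -0.71 - (-0.25)(-0.2) = -0.76; z^3-coef -(-0.25)(-0.71) = -0.1775.]
Remaining roots from the quadratic factor 1 + (-0.2) z + (-0.71) z^2:
  Set 1 + (-0.2) z + (-0.71) z^2 = 0, i.e. a z^2 + b z + c = 0 with a = -0.71, b = -0.2, c = 1.
  Discriminant D = b^2 - 4ac = (-0.2)^2 - 4*(-0.71)*1 = 0.04 - (-2.84) = 2.88.
  D >= 0, so the roots are real: z = (-b +/- sqrt(D)) / (2a) = (0.2 +/- 1.697056) / (-1.42).
    z_1 = (0.2 + 1.697056) / (-1.42) = -1.336,   |z_1| = 1.336.
    z_2 = (0.2 - 1.697056) / (-1.42) = 1.0543,   |z_2| = 1.0543.
Moduli of all roots: 4.0000, 1.3360, 1.0543.
All moduli strictly greater than 1? Yes.
Verdict: Stationary.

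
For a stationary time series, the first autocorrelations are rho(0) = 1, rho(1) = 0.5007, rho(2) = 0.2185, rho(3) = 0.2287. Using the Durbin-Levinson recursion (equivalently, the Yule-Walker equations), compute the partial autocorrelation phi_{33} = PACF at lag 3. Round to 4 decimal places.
\phi_{33} = 0.1820

The PACF at lag k is phi_{kk}, the last component of the solution
to the Yule-Walker system G_k phi = r_k where
  (G_k)_{ij} = rho(|i - j|), (r_k)_i = rho(i), i,j = 1..k.
Equivalently, Durbin-Levinson gives phi_{kk} iteratively:
  phi_{11} = rho(1)
  phi_{kk} = [rho(k) - sum_{j=1..k-1} phi_{k-1,j} rho(k-j)]
            / [1 - sum_{j=1..k-1} phi_{k-1,j} rho(j)],
  phi_{k,j} = phi_{k-1,j} - phi_{kk} phi_{k-1,k-j},  j = 1..k-1.
Step k = 1:
  phi_11 = rho(1) = 0.5007.
Step k = 2:
  phi_22 = [rho(2) - phi_11 rho(1)] / [1 - phi_11 rho(1)] = [0.2185 - (0.5007)(0.5007)] / [1 - (0.5007)(0.5007)]
         = -0.03220049 / 0.74929951 = -0.042974.
  Update: phi_21 = phi_11 - phi_22 phi_11 = 0.5007 - (-0.042974)(0.5007) = 0.522217.
Step k = 3:
  phi_33 = [rho(3) - phi_21 rho(2) - phi_22 rho(1)] / [1 - phi_21 rho(1) - phi_22 rho(2)]
    numerator   = 0.2287 - (0.522217)(0.2185) - (-0.042974)(0.5007) = 0.1361127
    denominator = 1 - (0.522217)(0.5007) - (-0.042974)(0.2185) = 0.74791572
  phi_33 = 0.1361127 / 0.74791572 = 0.182.
Therefore phi_{33} = 0.1820.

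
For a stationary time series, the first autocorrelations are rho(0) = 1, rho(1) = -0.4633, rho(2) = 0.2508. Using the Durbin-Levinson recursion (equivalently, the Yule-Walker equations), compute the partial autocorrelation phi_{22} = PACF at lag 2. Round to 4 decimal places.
\phi_{22} = 0.0460

The PACF at lag k is phi_{kk}, the last component of the solution
to the Yule-Walker system G_k phi = r_k where
  (G_k)_{ij} = rho(|i - j|), (r_k)_i = rho(i), i,j = 1..k.
Equivalently, Durbin-Levinson gives phi_{kk} iteratively:
  phi_{11} = rho(1)
  phi_{kk} = [rho(k) - sum_{j=1..k-1} phi_{k-1,j} rho(k-j)]
            / [1 - sum_{j=1..k-1} phi_{k-1,j} rho(j)],
  phi_{k,j} = phi_{k-1,j} - phi_{kk} phi_{k-1,k-j},  j = 1..k-1.
Step k = 1:
  phi_11 = rho(1) = -0.4633.
Step k = 2:
  phi_22 = [rho(2) - phi_11 rho(1)] / [1 - phi_11 rho(1)] = [0.2508 - (-0.4633)(-0.4633)] / [1 - (-0.4633)(-0.4633)]
         = 0.03615311 / 0.78535311 = 0.046.
Therefore phi_{22} = 0.0460.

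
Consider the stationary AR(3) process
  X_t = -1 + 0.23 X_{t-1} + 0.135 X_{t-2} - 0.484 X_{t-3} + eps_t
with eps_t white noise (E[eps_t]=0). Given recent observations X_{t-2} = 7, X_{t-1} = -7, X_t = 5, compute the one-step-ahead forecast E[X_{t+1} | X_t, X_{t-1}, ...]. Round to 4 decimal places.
E[X_{t+1} \mid \mathcal F_t] = -4.1830

For an AR(p) model X_t = c + sum_i phi_i X_{t-i} + eps_t, the
one-step-ahead conditional mean is
  E[X_{t+1} | X_t, ...] = c + sum_i phi_i X_{t+1-i}.
Substitute known values:
  E[X_{t+1} | ...] = -1 + (0.23) * (5) + (0.135) * (-7) + (-0.484) * (7)
                   = -4.1830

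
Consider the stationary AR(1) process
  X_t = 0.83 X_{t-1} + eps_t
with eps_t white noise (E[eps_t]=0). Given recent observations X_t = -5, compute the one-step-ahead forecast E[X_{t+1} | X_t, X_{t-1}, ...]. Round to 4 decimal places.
E[X_{t+1} \mid \mathcal F_t] = -4.1500

For an AR(p) model X_t = c + sum_i phi_i X_{t-i} + eps_t, the
one-step-ahead conditional mean is
  E[X_{t+1} | X_t, ...] = c + sum_i phi_i X_{t+1-i}.
Substitute known values:
  E[X_{t+1} | ...] = (0.83) * (-5)
                   = -4.1500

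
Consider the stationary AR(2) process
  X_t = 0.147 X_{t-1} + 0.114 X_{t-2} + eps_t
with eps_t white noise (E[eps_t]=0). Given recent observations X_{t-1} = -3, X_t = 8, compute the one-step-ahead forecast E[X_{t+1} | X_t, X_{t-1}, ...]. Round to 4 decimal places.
E[X_{t+1} \mid \mathcal F_t] = 0.8340

For an AR(p) model X_t = c + sum_i phi_i X_{t-i} + eps_t, the
one-step-ahead conditional mean is
  E[X_{t+1} | X_t, ...] = c + sum_i phi_i X_{t+1-i}.
Substitute known values:
  E[X_{t+1} | ...] = (0.147) * (8) + (0.114) * (-3)
                   = 0.8340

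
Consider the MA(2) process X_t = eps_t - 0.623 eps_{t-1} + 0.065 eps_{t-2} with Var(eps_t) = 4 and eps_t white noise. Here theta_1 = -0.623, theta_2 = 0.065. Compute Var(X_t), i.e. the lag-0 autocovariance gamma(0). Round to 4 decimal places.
\gamma(0) = 5.5694

For an MA(q) process X_t = eps_t + sum_i theta_i eps_{t-i} with
Var(eps_t) = sigma^2, the variance is
  gamma(0) = sigma^2 * (1 + sum_i theta_i^2).
  sum_i theta_i^2 = (-0.623)^2 + (0.065)^2 = 0.388129 + 0.004225 = 0.392354.
  gamma(0) = 4 * (1 + 0.392354) = 4 * 1.392354 = 5.569416, which rounds to 5.5694.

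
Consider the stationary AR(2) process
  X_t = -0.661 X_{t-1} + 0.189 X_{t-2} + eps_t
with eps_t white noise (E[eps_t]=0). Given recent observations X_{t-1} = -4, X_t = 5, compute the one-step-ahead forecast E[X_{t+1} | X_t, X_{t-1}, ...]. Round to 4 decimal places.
E[X_{t+1} \mid \mathcal F_t] = -4.0610

For an AR(p) model X_t = c + sum_i phi_i X_{t-i} + eps_t, the
one-step-ahead conditional mean is
  E[X_{t+1} | X_t, ...] = c + sum_i phi_i X_{t+1-i}.
Substitute known values:
  E[X_{t+1} | ...] = (-0.661) * (5) + (0.189) * (-4)
                   = -4.0610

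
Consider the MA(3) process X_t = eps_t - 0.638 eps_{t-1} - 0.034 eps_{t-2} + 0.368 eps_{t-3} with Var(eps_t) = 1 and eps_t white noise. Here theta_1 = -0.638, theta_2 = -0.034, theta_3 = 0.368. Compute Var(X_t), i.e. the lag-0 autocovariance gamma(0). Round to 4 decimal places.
\gamma(0) = 1.5436

For an MA(q) process X_t = eps_t + sum_i theta_i eps_{t-i} with
Var(eps_t) = sigma^2, the variance is
  gamma(0) = sigma^2 * (1 + sum_i theta_i^2).
  sum_i theta_i^2 = (-0.638)^2 + (-0.034)^2 + (0.368)^2 = 0.407044 + 0.001156 + 0.135424 = 0.543624.
  gamma(0) = 1 * (1 + 0.543624) = 1 * 1.543624 = 1.543624, which rounds to 1.5436.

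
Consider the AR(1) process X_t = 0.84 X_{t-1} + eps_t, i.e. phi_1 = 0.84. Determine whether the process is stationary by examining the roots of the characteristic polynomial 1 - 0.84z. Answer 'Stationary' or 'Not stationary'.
\text{Stationary}

The AR(p) characteristic polynomial is P(z) = 1 - 0.84z.
Stationarity requires all roots to lie outside the unit circle, i.e. |z| > 1 for every root.
This is linear in z: 1 + (-0.84) z = 0  =>  z = -1/(-0.84) = 1.190476,  |z| = 1.190476.
Moduli of all roots: 1.1905.
All moduli strictly greater than 1? Yes.
Verdict: Stationary.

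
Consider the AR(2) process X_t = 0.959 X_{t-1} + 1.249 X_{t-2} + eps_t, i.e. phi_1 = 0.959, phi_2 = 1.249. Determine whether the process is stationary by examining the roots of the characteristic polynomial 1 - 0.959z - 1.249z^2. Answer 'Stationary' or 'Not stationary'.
\text{Not stationary}

The AR(p) characteristic polynomial is P(z) = 1 - 0.959z - 1.249z^2.
Stationarity requires all roots to lie outside the unit circle, i.e. |z| > 1 for every root.
Set 1 + (-0.959) z + (-1.249) z^2 = 0, i.e. a z^2 + b z + c = 0 with a = -1.249, b = -0.959, c = 1.
Discriminant D = b^2 - 4ac = (-0.959)^2 - 4*(-1.249)*1 = 0.919681 - (-4.996) = 5.915681.
D >= 0, so the roots are real: z = (-b +/- sqrt(D)) / (2a) = (0.959 +/- 2.432217) / (-2.498).
  z_1 = (0.959 + 2.432217) / (-2.498) = -1.3576,   |z_1| = 1.3576.
  z_2 = (0.959 - 2.432217) / (-2.498) = 0.5898,   |z_2| = 0.5898.
Moduli of all roots: 1.3576, 0.5898.
All moduli strictly greater than 1? No.
Verdict: Not stationary.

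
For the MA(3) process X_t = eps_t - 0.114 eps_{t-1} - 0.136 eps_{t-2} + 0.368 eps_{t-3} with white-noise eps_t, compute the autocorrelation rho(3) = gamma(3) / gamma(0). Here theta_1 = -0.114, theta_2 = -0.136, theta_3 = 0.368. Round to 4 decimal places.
\rho(3) = 0.3154

For an MA(q) process with theta_0 = 1, the autocovariance is
  gamma(k) = sigma^2 * sum_{i=0..q-k} theta_i * theta_{i+k},
and rho(k) = gamma(k) / gamma(0). Sigma^2 cancels.
  numerator   = (1)*(0.368) = 0.368.
  denominator = (1)^2 + (-0.114)^2 + (-0.136)^2 + (0.368)^2 = 1.166916.
  rho(3) = 0.368 / 1.166916 = 0.3154.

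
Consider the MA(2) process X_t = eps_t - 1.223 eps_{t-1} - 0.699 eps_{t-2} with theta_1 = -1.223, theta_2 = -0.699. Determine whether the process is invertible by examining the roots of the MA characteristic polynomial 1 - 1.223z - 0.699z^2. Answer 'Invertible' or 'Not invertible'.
\text{Not invertible}

The MA(q) characteristic polynomial is P(z) = 1 - 1.223z - 0.699z^2.
Invertibility requires all roots to lie outside the unit circle, i.e. |z| > 1 for every root.
Set 1 + (-1.223) z + (-0.699) z^2 = 0, i.e. a z^2 + b z + c = 0 with a = -0.699, b = -1.223, c = 1.
Discriminant D = b^2 - 4ac = (-1.223)^2 - 4*(-0.699)*1 = 1.495729 - (-2.796) = 4.291729.
D >= 0, so the roots are real: z = (-b +/- sqrt(D)) / (2a) = (1.223 +/- 2.071649) / (-1.398).
  z_1 = (1.223 + 2.071649) / (-1.398) = -2.3567,   |z_1| = 2.3567.
  z_2 = (1.223 - 2.071649) / (-1.398) = 0.607,   |z_2| = 0.607.
Moduli of all roots: 2.3567, 0.6070.
All moduli strictly greater than 1? No.
Verdict: Not invertible.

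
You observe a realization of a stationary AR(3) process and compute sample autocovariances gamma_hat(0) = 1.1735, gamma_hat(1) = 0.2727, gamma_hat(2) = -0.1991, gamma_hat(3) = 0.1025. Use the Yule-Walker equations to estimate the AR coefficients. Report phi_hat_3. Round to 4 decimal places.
\hat\phi_{3} = 0.2139

The Yule-Walker equations for an AR(p) process read, in matrix form,
  Gamma_p phi = r_p,   with   (Gamma_p)_{ij} = gamma(|i - j|),
                       (r_p)_i = gamma(i),   i,j = 1..p.
Substitute the sample gammas (Toeplitz matrix and right-hand side of size 3):
  Gamma_p = [[1.1735, 0.2727, -0.1991], [0.2727, 1.1735, 0.2727], [-0.1991, 0.2727, 1.1735]]
  r_p     = [0.2727, -0.1991, 0.1025]
Written out (R1..R3):
  (R1) 1.1735 phi_1 + 0.2727 phi_2 - 0.1991 phi_3 = 0.2727
  (R2) 0.2727 phi_1 + 1.1735 phi_2 + 0.2727 phi_3 = -0.1991
  (R3) -0.1991 phi_1 + 0.2727 phi_2 + 1.1735 phi_3 = 0.1025
Gaussian elimination:
  R2 <- R2 - (0.2727/1.1735) R1 = R2 - (0.232382) R1:  1.110129 phi_2 + 0.318967 phi_3 = -0.262471
  R3 <- R3 - (-0.1991/1.1735) R1 = R3 - (-0.169663) R1:  0.318967 phi_2 + 1.13972 phi_3 = 0.148767
  R3 <- R3 - (0.318967/1.110129) R2 = R3 - (0.287324) R2:  1.048073 phi_3 = 0.224181
Back-substitution:
  phi_hat_3 = 0.224181 / 1.048073 = 0.213899
  phi_hat_2 = (-0.262471 - (0.318967)(0.213899)) / 1.110129 = -0.297891
  phi_hat_1 = (0.2727 - (0.2727)(-0.297891) - (-0.1991)(0.213899)) / 1.1735 = 0.337897
So phi_hat = [0.3379, -0.2979, 0.2139].
Therefore phi_hat_3 = 0.2139.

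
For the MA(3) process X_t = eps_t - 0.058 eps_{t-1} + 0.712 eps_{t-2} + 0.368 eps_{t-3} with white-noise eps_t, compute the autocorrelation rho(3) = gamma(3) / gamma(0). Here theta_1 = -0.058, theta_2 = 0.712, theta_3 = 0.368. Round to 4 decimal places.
\rho(3) = 0.2236

For an MA(q) process with theta_0 = 1, the autocovariance is
  gamma(k) = sigma^2 * sum_{i=0..q-k} theta_i * theta_{i+k},
and rho(k) = gamma(k) / gamma(0). Sigma^2 cancels.
  numerator   = (1)*(0.368) = 0.368.
  denominator = (1)^2 + (-0.058)^2 + (0.712)^2 + (0.368)^2 = 1.645732.
  rho(3) = 0.368 / 1.645732 = 0.2236.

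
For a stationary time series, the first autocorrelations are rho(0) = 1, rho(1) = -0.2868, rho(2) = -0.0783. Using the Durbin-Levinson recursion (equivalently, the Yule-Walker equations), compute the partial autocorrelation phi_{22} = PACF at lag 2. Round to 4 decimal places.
\phi_{22} = -0.1749

The PACF at lag k is phi_{kk}, the last component of the solution
to the Yule-Walker system G_k phi = r_k where
  (G_k)_{ij} = rho(|i - j|), (r_k)_i = rho(i), i,j = 1..k.
Equivalently, Durbin-Levinson gives phi_{kk} iteratively:
  phi_{11} = rho(1)
  phi_{kk} = [rho(k) - sum_{j=1..k-1} phi_{k-1,j} rho(k-j)]
            / [1 - sum_{j=1..k-1} phi_{k-1,j} rho(j)],
  phi_{k,j} = phi_{k-1,j} - phi_{kk} phi_{k-1,k-j},  j = 1..k-1.
Step k = 1:
  phi_11 = rho(1) = -0.2868.
Step k = 2:
  phi_22 = [rho(2) - phi_11 rho(1)] / [1 - phi_11 rho(1)] = [-0.0783 - (-0.2868)(-0.2868)] / [1 - (-0.2868)(-0.2868)]
         = -0.16055424 / 0.91774576 = -0.1749.
Therefore phi_{22} = -0.1749.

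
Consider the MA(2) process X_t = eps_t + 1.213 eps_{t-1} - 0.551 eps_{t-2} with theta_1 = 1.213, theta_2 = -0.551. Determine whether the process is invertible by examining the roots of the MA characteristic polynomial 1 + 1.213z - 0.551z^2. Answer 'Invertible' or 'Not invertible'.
\text{Not invertible}

The MA(q) characteristic polynomial is P(z) = 1 + 1.213z - 0.551z^2.
Invertibility requires all roots to lie outside the unit circle, i.e. |z| > 1 for every root.
Set 1 + (1.213) z + (-0.551) z^2 = 0, i.e. a z^2 + b z + c = 0 with a = -0.551, b = 1.213, c = 1.
Discriminant D = b^2 - 4ac = (1.213)^2 - 4*(-0.551)*1 = 1.471369 - (-2.204) = 3.675369.
D >= 0, so the roots are real: z = (-b +/- sqrt(D)) / (2a) = (-1.213 +/- 1.917125) / (-1.102).
  z_1 = (-1.213 + 1.917125) / (-1.102) = -0.639,   |z_1| = 0.639.
  z_2 = (-1.213 - 1.917125) / (-1.102) = 2.8404,   |z_2| = 2.8404.
Moduli of all roots: 0.6390, 2.8404.
All moduli strictly greater than 1? No.
Verdict: Not invertible.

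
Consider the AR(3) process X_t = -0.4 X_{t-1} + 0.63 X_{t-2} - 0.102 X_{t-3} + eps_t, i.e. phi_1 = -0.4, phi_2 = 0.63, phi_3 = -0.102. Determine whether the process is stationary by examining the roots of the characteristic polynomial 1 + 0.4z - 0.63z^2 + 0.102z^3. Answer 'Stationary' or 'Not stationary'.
\text{Not stationary}

The AR(p) characteristic polynomial is P(z) = 1 + 0.4z - 0.63z^2 + 0.102z^3.
Stationarity requires all roots to lie outside the unit circle, i.e. |z| > 1 for every root.
Degree 3: look for a simple real root z0 first, then factor out (1 - z/z0) and solve the remaining quadratic.
Testing z0 = 5: P(5) = 1 + (0.4)(5) + (-0.63)(5)^2 + (0.102)(5)^3
  = 1 + (2) + (-15.75) + (12.75) = 0.  So z_0 = 5 is a root, |z_0| = 5.
Divide out the factor (1 - 0.2 z) = (1 - z/z0) (since 1/z0 = 0.2):
  P(z) = (1 - 0.2 z)(1 + (0.6) z + (-0.51) z^2)
  [check: z-coef 0.6 - (0.2) = 0.4; z^2-coef -0.51 - (0.2)(0.6) = -0.63; z^3-coef -(0.2)(-0.51) = 0.102.]
Remaining roots from the quadratic factor 1 + (0.6) z + (-0.51) z^2:
  Set 1 + (0.6) z + (-0.51) z^2 = 0, i.e. a z^2 + b z + c = 0 with a = -0.51, b = 0.6, c = 1.
  Discriminant D = b^2 - 4ac = (0.6)^2 - 4*(-0.51)*1 = 0.36 - (-2.04) = 2.4.
  D >= 0, so the roots are real: z = (-b +/- sqrt(D)) / (2a) = (-0.6 +/- 1.549193) / (-1.02).
    z_1 = (-0.6 + 1.549193) / (-1.02) = -0.9306,   |z_1| = 0.9306.
    z_2 = (-0.6 - 1.549193) / (-1.02) = 2.1071,   |z_2| = 2.1071.
Moduli of all roots: 5.0000, 0.9306, 2.1071.
All moduli strictly greater than 1? No.
Verdict: Not stationary.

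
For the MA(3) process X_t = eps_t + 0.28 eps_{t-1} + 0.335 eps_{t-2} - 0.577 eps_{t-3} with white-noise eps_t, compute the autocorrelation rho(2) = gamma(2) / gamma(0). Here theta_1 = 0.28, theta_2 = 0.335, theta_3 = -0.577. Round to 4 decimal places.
\rho(2) = 0.1138

For an MA(q) process with theta_0 = 1, the autocovariance is
  gamma(k) = sigma^2 * sum_{i=0..q-k} theta_i * theta_{i+k},
and rho(k) = gamma(k) / gamma(0). Sigma^2 cancels.
  numerator   = (1)*(0.335) + (0.28)*(-0.577) = 0.17344.
  denominator = (1)^2 + (0.28)^2 + (0.335)^2 + (-0.577)^2 = 1.523554.
  rho(2) = 0.17344 / 1.523554 = 0.1138.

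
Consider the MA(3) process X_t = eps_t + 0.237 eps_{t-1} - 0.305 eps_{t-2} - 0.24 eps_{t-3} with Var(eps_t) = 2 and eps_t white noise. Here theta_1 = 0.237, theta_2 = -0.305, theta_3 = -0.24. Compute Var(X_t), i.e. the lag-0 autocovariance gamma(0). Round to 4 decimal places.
\gamma(0) = 2.4136

For an MA(q) process X_t = eps_t + sum_i theta_i eps_{t-i} with
Var(eps_t) = sigma^2, the variance is
  gamma(0) = sigma^2 * (1 + sum_i theta_i^2).
  sum_i theta_i^2 = (0.237)^2 + (-0.305)^2 + (-0.24)^2 = 0.056169 + 0.093025 + 0.0576 = 0.206794.
  gamma(0) = 2 * (1 + 0.206794) = 2 * 1.206794 = 2.413588, which rounds to 2.4136.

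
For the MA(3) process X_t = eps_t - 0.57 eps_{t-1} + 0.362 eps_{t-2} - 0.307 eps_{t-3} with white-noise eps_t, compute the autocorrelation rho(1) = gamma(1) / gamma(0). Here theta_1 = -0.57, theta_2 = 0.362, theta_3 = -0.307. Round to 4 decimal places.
\rho(1) = -0.5725

For an MA(q) process with theta_0 = 1, the autocovariance is
  gamma(k) = sigma^2 * sum_{i=0..q-k} theta_i * theta_{i+k},
and rho(k) = gamma(k) / gamma(0). Sigma^2 cancels.
  numerator   = (1)*(-0.57) + (-0.57)*(0.362) + (0.362)*(-0.307) = -0.887474.
  denominator = (1)^2 + (-0.57)^2 + (0.362)^2 + (-0.307)^2 = 1.550193.
  rho(1) = -0.887474 / 1.550193 = -0.5725.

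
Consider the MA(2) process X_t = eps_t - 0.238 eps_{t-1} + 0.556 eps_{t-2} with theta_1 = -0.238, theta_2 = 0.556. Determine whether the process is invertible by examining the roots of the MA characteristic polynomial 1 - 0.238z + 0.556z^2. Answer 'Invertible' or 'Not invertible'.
\text{Invertible}

The MA(q) characteristic polynomial is P(z) = 1 - 0.238z + 0.556z^2.
Invertibility requires all roots to lie outside the unit circle, i.e. |z| > 1 for every root.
Set 1 + (-0.238) z + (0.556) z^2 = 0, i.e. a z^2 + b z + c = 0 with a = 0.556, b = -0.238, c = 1.
Discriminant D = b^2 - 4ac = (-0.238)^2 - 4*(0.556)*1 = 0.056644 - (2.224) = -2.167356.
D < 0, so the roots are the complex-conjugate pair z = (-b +/- i sqrt(-D)) / (2a) = 0.214 +/- 1.3239i.
For a conjugate pair |z|^2 = z * conj(z) = (product of roots) = c/a = 1/(0.556) = 1.798561, so |z| = sqrt(1.798561) = 1.3411 for both roots.
Moduli of all roots: 1.3411, 1.3411.
All moduli strictly greater than 1? Yes.
Verdict: Invertible.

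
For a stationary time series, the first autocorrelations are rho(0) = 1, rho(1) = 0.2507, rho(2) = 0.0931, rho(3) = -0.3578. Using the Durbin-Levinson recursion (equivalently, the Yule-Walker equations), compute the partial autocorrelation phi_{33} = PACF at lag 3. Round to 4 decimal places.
\phi_{33} = -0.4150

The PACF at lag k is phi_{kk}, the last component of the solution
to the Yule-Walker system G_k phi = r_k where
  (G_k)_{ij} = rho(|i - j|), (r_k)_i = rho(i), i,j = 1..k.
Equivalently, Durbin-Levinson gives phi_{kk} iteratively:
  phi_{11} = rho(1)
  phi_{kk} = [rho(k) - sum_{j=1..k-1} phi_{k-1,j} rho(k-j)]
            / [1 - sum_{j=1..k-1} phi_{k-1,j} rho(j)],
  phi_{k,j} = phi_{k-1,j} - phi_{kk} phi_{k-1,k-j},  j = 1..k-1.
Step k = 1:
  phi_11 = rho(1) = 0.2507.
Step k = 2:
  phi_22 = [rho(2) - phi_11 rho(1)] / [1 - phi_11 rho(1)] = [0.0931 - (0.2507)(0.2507)] / [1 - (0.2507)(0.2507)]
         = 0.03024951 / 0.93714951 = 0.032278.
  Update: phi_21 = phi_11 - phi_22 phi_11 = 0.2507 - (0.032278)(0.2507) = 0.242608.
Step k = 3:
  phi_33 = [rho(3) - phi_21 rho(2) - phi_22 rho(1)] / [1 - phi_21 rho(1) - phi_22 rho(2)]
    numerator   = -0.3578 - (0.242608)(0.0931) - (0.032278)(0.2507) = -0.38847894
    denominator = 1 - (0.242608)(0.2507) - (0.032278)(0.0931) = 0.93617311
  phi_33 = -0.38847894 / 0.93617311 = -0.415.
Therefore phi_{33} = -0.4150.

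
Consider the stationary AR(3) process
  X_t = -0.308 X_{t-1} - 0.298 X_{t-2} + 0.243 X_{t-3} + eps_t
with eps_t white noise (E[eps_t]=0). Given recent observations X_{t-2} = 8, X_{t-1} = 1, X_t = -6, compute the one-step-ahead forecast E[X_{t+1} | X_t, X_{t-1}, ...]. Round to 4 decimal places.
E[X_{t+1} \mid \mathcal F_t] = 3.4940

For an AR(p) model X_t = c + sum_i phi_i X_{t-i} + eps_t, the
one-step-ahead conditional mean is
  E[X_{t+1} | X_t, ...] = c + sum_i phi_i X_{t+1-i}.
Substitute known values:
  E[X_{t+1} | ...] = (-0.308) * (-6) + (-0.298) * (1) + (0.243) * (8)
                   = 3.4940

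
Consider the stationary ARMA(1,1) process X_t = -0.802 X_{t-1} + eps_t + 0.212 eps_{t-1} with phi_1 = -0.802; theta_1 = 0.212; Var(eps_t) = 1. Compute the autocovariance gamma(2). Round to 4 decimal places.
\gamma(2) = 1.1007

Multiply the model equation by X_{t-k} and take expectations. With theta_0 = psi_0 = 1 and psi_j the MA(infinity) weights, this gives
  gamma(k) - sum_i phi_i gamma(k-i) = c_k,
  c_k = sigma^2 * sum_{j=k..q} theta_j psi_{j-k}   (c_k = 0 for k > q),
using gamma(-m) = gamma(m).
psi-weights needed (psi_j = theta_j + sum_i phi_i psi_{j-i}):
  psi_1 = theta_1 + phi_1 = 0.212 + (-0.802) = -0.59
Right-hand sides:
  c_0 = sigma^2 (1 + theta_1 psi_1) = 1 * (1 + (0.212)(-0.59)) = 1 * 0.87492 = 0.87492
  c_1 = sigma^2 theta_1 = 1 * (0.212) = 0.212
  c_2 = 0
Equations for k = 0 and k = 1 (AR order 1):
  gamma(0) = phi_1 gamma(1) + c_0
  gamma(1) = phi_1 gamma(0) + c_1
Substituting the second into the first: gamma(0) (1 - phi_1^2) = c_0 + phi_1 c_1, so
  gamma(0) = (c_0 + phi_1 c_1) / (1 - phi_1^2) = (0.87492 + (-0.802)(0.212)) / (1 - (-0.802)^2) = 0.704896 / 0.356796 = 1.975628.
  gamma(1) = phi_1 gamma(0) + c_1 = (-0.802)(1.975628) + (0.212) = -1.372453.
For k = 2 (> q): gamma(2) = phi_1 gamma(1) = (-0.802)(-1.372453) = 1.100708.
Therefore gamma(2) = 1.1007 (to 4 decimal places).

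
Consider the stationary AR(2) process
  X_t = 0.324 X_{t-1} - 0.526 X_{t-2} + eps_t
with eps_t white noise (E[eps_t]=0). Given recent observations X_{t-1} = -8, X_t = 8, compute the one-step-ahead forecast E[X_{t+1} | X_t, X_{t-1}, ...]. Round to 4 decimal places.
E[X_{t+1} \mid \mathcal F_t] = 6.8000

For an AR(p) model X_t = c + sum_i phi_i X_{t-i} + eps_t, the
one-step-ahead conditional mean is
  E[X_{t+1} | X_t, ...] = c + sum_i phi_i X_{t+1-i}.
Substitute known values:
  E[X_{t+1} | ...] = (0.324) * (8) + (-0.526) * (-8)
                   = 6.8000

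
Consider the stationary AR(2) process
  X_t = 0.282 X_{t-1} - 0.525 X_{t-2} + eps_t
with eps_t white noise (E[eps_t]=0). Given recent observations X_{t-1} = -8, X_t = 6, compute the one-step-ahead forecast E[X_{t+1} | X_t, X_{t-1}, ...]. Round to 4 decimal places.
E[X_{t+1} \mid \mathcal F_t] = 5.8920

For an AR(p) model X_t = c + sum_i phi_i X_{t-i} + eps_t, the
one-step-ahead conditional mean is
  E[X_{t+1} | X_t, ...] = c + sum_i phi_i X_{t+1-i}.
Substitute known values:
  E[X_{t+1} | ...] = (0.282) * (6) + (-0.525) * (-8)
                   = 5.8920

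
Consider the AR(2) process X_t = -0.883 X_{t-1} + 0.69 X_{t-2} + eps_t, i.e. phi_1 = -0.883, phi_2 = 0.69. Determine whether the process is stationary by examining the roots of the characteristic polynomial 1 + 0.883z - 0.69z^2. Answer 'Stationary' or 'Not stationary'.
\text{Not stationary}

The AR(p) characteristic polynomial is P(z) = 1 + 0.883z - 0.69z^2.
Stationarity requires all roots to lie outside the unit circle, i.e. |z| > 1 for every root.
Set 1 + (0.883) z + (-0.69) z^2 = 0, i.e. a z^2 + b z + c = 0 with a = -0.69, b = 0.883, c = 1.
Discriminant D = b^2 - 4ac = (0.883)^2 - 4*(-0.69)*1 = 0.779689 - (-2.76) = 3.539689.
D >= 0, so the roots are real: z = (-b +/- sqrt(D)) / (2a) = (-0.883 +/- 1.881406) / (-1.38).
  z_1 = (-0.883 + 1.881406) / (-1.38) = -0.7235,   |z_1| = 0.7235.
  z_2 = (-0.883 - 1.881406) / (-1.38) = 2.0032,   |z_2| = 2.0032.
Moduli of all roots: 0.7235, 2.0032.
All moduli strictly greater than 1? No.
Verdict: Not stationary.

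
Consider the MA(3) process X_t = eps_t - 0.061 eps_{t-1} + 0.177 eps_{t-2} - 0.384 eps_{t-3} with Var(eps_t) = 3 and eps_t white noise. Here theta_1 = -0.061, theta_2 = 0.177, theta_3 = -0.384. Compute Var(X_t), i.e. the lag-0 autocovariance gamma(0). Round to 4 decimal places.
\gamma(0) = 3.5475

For an MA(q) process X_t = eps_t + sum_i theta_i eps_{t-i} with
Var(eps_t) = sigma^2, the variance is
  gamma(0) = sigma^2 * (1 + sum_i theta_i^2).
  sum_i theta_i^2 = (-0.061)^2 + (0.177)^2 + (-0.384)^2 = 0.003721 + 0.031329 + 0.147456 = 0.182506.
  gamma(0) = 3 * (1 + 0.182506) = 3 * 1.182506 = 3.547518, which rounds to 3.5475.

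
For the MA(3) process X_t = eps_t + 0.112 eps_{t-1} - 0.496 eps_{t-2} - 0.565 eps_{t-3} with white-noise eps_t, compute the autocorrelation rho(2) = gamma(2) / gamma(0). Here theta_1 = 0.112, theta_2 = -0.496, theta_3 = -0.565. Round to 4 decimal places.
\rho(2) = -0.3545

For an MA(q) process with theta_0 = 1, the autocovariance is
  gamma(k) = sigma^2 * sum_{i=0..q-k} theta_i * theta_{i+k},
and rho(k) = gamma(k) / gamma(0). Sigma^2 cancels.
  numerator   = (1)*(-0.496) + (0.112)*(-0.565) = -0.55928.
  denominator = (1)^2 + (0.112)^2 + (-0.496)^2 + (-0.565)^2 = 1.577785.
  rho(2) = -0.55928 / 1.577785 = -0.3545.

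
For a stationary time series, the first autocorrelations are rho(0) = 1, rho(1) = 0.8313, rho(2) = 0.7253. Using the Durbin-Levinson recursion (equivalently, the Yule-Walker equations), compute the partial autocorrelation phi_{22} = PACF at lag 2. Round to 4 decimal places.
\phi_{22} = 0.1108

The PACF at lag k is phi_{kk}, the last component of the solution
to the Yule-Walker system G_k phi = r_k where
  (G_k)_{ij} = rho(|i - j|), (r_k)_i = rho(i), i,j = 1..k.
Equivalently, Durbin-Levinson gives phi_{kk} iteratively:
  phi_{11} = rho(1)
  phi_{kk} = [rho(k) - sum_{j=1..k-1} phi_{k-1,j} rho(k-j)]
            / [1 - sum_{j=1..k-1} phi_{k-1,j} rho(j)],
  phi_{k,j} = phi_{k-1,j} - phi_{kk} phi_{k-1,k-j},  j = 1..k-1.
Step k = 1:
  phi_11 = rho(1) = 0.8313.
Step k = 2:
  phi_22 = [rho(2) - phi_11 rho(1)] / [1 - phi_11 rho(1)] = [0.7253 - (0.8313)(0.8313)] / [1 - (0.8313)(0.8313)]
         = 0.03424031 / 0.30894031 = 0.1108.
Therefore phi_{22} = 0.1108.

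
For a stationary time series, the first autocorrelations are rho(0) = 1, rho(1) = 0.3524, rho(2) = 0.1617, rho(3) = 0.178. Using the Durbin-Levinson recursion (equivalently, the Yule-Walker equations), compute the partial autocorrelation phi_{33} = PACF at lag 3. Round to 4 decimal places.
\phi_{33} = 0.1240

The PACF at lag k is phi_{kk}, the last component of the solution
to the Yule-Walker system G_k phi = r_k where
  (G_k)_{ij} = rho(|i - j|), (r_k)_i = rho(i), i,j = 1..k.
Equivalently, Durbin-Levinson gives phi_{kk} iteratively:
  phi_{11} = rho(1)
  phi_{kk} = [rho(k) - sum_{j=1..k-1} phi_{k-1,j} rho(k-j)]
            / [1 - sum_{j=1..k-1} phi_{k-1,j} rho(j)],
  phi_{k,j} = phi_{k-1,j} - phi_{kk} phi_{k-1,k-j},  j = 1..k-1.
Step k = 1:
  phi_11 = rho(1) = 0.3524.
Step k = 2:
  phi_22 = [rho(2) - phi_11 rho(1)] / [1 - phi_11 rho(1)] = [0.1617 - (0.3524)(0.3524)] / [1 - (0.3524)(0.3524)]
         = 0.03751424 / 0.87581424 = 0.042834.
  Update: phi_21 = phi_11 - phi_22 phi_11 = 0.3524 - (0.042834)(0.3524) = 0.337305.
Step k = 3:
  phi_33 = [rho(3) - phi_21 rho(2) - phi_22 rho(1)] / [1 - phi_21 rho(1) - phi_22 rho(2)]
    numerator   = 0.178 - (0.337305)(0.1617) - (0.042834)(0.3524) = 0.10836316
    denominator = 1 - (0.337305)(0.3524) - (0.042834)(0.1617) = 0.87420737
  phi_33 = 0.10836316 / 0.87420737 = 0.124.
Therefore phi_{33} = 0.1240.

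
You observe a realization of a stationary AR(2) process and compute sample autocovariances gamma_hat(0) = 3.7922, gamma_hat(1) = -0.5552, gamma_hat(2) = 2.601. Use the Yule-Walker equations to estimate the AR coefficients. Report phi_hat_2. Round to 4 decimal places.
\hat\phi_{2} = 0.6790

The Yule-Walker equations for an AR(p) process read, in matrix form,
  Gamma_p phi = r_p,   with   (Gamma_p)_{ij} = gamma(|i - j|),
                       (r_p)_i = gamma(i),   i,j = 1..p.
Substitute the sample gammas (Toeplitz matrix and right-hand side of size 2):
  Gamma_p = [[3.7922, -0.5552], [-0.5552, 3.7922]]
  r_p     = [-0.5552, 2.601]
Written out:
  3.7922 phi_1 - 0.5552 phi_2 = -0.5552
  -0.5552 phi_1 + 3.7922 phi_2 = 2.601
Solve by Cramer's rule:
  det = gamma(0)^2 - gamma(1)^2 = (3.7922)^2 - (-0.5552)^2 = 14.38078084 - 0.30824704 = 14.0725338
  phi_hat_1 = [gamma(1) gamma(0) - gamma(1) gamma(2)] / det = [(-0.5552)(3.7922) - (-0.5552)(2.601)] / 14.0725338 = -0.66135424 / 14.0725338 = -0.047
  phi_hat_2 = [gamma(0) gamma(2) - gamma(1)^2] / det = [(3.7922)(2.601) - (-0.5552)^2] / 14.0725338 = 9.55526516 / 14.0725338 = 0.679
So phi_hat = [-0.0470, 0.6790].
Therefore phi_hat_2 = 0.6790.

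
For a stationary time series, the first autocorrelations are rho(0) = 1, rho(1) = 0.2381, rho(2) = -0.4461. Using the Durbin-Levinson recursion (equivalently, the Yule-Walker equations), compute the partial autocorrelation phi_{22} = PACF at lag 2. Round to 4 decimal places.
\phi_{22} = -0.5330

The PACF at lag k is phi_{kk}, the last component of the solution
to the Yule-Walker system G_k phi = r_k where
  (G_k)_{ij} = rho(|i - j|), (r_k)_i = rho(i), i,j = 1..k.
Equivalently, Durbin-Levinson gives phi_{kk} iteratively:
  phi_{11} = rho(1)
  phi_{kk} = [rho(k) - sum_{j=1..k-1} phi_{k-1,j} rho(k-j)]
            / [1 - sum_{j=1..k-1} phi_{k-1,j} rho(j)],
  phi_{k,j} = phi_{k-1,j} - phi_{kk} phi_{k-1,k-j},  j = 1..k-1.
Step k = 1:
  phi_11 = rho(1) = 0.2381.
Step k = 2:
  phi_22 = [rho(2) - phi_11 rho(1)] / [1 - phi_11 rho(1)] = [-0.4461 - (0.2381)(0.2381)] / [1 - (0.2381)(0.2381)]
         = -0.50279161 / 0.94330839 = -0.533.
Therefore phi_{22} = -0.5330.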